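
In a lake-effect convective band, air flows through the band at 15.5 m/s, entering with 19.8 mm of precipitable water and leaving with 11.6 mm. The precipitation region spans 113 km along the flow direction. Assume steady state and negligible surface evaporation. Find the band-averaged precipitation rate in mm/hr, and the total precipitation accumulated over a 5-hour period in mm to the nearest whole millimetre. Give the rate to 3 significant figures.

Column moisture flux per unit crosswind length is F = V × PW.
Inflow: F_in = 15.5 × 19.8 = 306.9 mm·m/s
Outflow: F_out = 15.5 × 11.6 = 179.8 mm·m/s
Steady-state rate R = (F_in − F_out)/L = (306.9 − 179.8) / 113000 m = 1.125e-03 mm/s.
R = 1.125e-03 × 3600 = 4.05 mm/hr.
Over 5 h: total = 4.05 × 5 = 20.25 ≈ 20 mm.

R ≈ 4.05 mm/hr; total ≈ 20 mm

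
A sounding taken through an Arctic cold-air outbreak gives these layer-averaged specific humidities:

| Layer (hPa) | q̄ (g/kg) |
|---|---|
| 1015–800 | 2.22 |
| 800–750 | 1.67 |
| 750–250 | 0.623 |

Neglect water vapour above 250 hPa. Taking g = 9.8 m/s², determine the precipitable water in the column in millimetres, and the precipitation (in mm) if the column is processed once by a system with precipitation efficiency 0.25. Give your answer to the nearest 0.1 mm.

PW ≈ 8.9 mm; precipitation ≈ 2.2 mm

Precipitable water is the column-integrated vapour mass per unit area: PW = (1/g) Σ q̄ Δp, with q in kg/kg and Δp in Pa (1 kg/m² of water = 1 mm).
Layer 1015–800 hPa: Δp = 215 hPa = 21500 Pa, q̄ = 0.00222 kg/kg → 0.00222 × 21500 / 9.8 = 4.87 mm
Layer 800–750 hPa: Δp = 50 hPa = 5000 Pa, q̄ = 0.00167 kg/kg → 0.00167 × 5000 / 9.8 = 0.85 mm
Layer 750–250 hPa: Δp = 500 hPa = 50000 Pa, q̄ = 0.000623 kg/kg → 0.000623 × 50000 / 9.8 = 3.18 mm
PW = 4.87 + 0.85 + 3.18 = 8.90 ≈ 8.9 mm.
Precipitation = ε × PW = 0.25 × 8.9 = 2.2 mm.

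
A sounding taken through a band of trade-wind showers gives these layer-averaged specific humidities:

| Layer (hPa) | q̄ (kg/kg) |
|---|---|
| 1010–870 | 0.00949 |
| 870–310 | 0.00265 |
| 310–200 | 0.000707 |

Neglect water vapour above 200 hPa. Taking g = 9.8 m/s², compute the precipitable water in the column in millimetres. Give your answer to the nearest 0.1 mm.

Precipitable water is the column-integrated vapour mass per unit area: PW = (1/g) Σ q̄ Δp, with q in kg/kg and Δp in Pa (1 kg/m² of water = 1 mm).
Layer 1010–870 hPa: Δp = 140 hPa = 14000 Pa, q̄ = 0.00949 kg/kg → 0.00949 × 14000 / 9.8 = 13.56 mm
Layer 870–310 hPa: Δp = 560 hPa = 56000 Pa, q̄ = 0.00265 kg/kg → 0.00265 × 56000 / 9.8 = 15.14 mm
Layer 310–200 hPa: Δp = 110 hPa = 11000 Pa, q̄ = 0.000707 kg/kg → 0.000707 × 11000 / 9.8 = 0.79 mm
PW = 13.56 + 15.14 + 0.79 = 29.49 ≈ 29.5 mm.

PW ≈ 29.5 mm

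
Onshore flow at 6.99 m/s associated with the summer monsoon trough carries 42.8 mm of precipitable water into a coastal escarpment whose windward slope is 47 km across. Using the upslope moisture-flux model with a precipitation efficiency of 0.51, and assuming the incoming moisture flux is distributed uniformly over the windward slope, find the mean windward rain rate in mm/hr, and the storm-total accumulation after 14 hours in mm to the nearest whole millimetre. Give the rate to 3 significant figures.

Incoming column moisture flux per unit ridge length: F = V × PW = 6.99 × 42.8 = 299.172 mm·m/s.
Spread over the 47 km slope with efficiency ε = 0.51: R = ε·F/W = 0.51 × 299.172 / 47000 m = 3.246e-03 mm/s.
R = 3.246e-03 × 3600 = 11.7 mm/hr.
Over 14 h: total = 11.7 × 14 = 163.8 ≈ 164 mm.

R ≈ 11.7 mm/hr; total ≈ 164 mm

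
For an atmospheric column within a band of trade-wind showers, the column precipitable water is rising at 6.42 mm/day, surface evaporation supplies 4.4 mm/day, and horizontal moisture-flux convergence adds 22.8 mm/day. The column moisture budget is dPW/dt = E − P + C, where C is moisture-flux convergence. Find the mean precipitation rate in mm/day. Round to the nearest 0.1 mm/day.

dPW/dt = +6.42 mm/day.
P = E + C − dPW/dt = 4.4 + (22.8) − (+6.42) = 20.8 mm/day.

P ≈ 20.8 mm/day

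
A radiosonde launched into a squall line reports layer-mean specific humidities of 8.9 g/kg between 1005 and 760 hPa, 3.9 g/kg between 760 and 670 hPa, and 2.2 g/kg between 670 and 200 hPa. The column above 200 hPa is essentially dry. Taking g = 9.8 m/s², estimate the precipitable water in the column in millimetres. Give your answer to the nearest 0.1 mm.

Precipitable water is the column-integrated vapour mass per unit area: PW = (1/g) Σ q̄ Δp, with q in kg/kg and Δp in Pa (1 kg/m² of water = 1 mm).
Layer 1005–760 hPa: Δp = 245 hPa = 24500 Pa, q̄ = 0.0089 kg/kg → 0.0089 × 24500 / 9.8 = 22.25 mm
Layer 760–670 hPa: Δp = 90 hPa = 9000 Pa, q̄ = 0.0039 kg/kg → 0.0039 × 9000 / 9.8 = 3.58 mm
Layer 670–200 hPa: Δp = 470 hPa = 47000 Pa, q̄ = 0.0022 kg/kg → 0.0022 × 47000 / 9.8 = 10.55 mm
PW = 22.25 + 3.58 + 10.55 = 36.38 ≈ 36.4 mm.

PW ≈ 36.4 mm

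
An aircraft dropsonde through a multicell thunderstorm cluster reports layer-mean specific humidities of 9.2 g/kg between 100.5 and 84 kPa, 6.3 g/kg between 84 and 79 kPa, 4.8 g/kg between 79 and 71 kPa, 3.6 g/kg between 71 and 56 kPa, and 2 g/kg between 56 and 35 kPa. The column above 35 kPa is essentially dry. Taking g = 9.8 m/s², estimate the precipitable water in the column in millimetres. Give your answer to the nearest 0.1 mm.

PW ≈ 32.4 mm

Precipitable water is the column-integrated vapour mass per unit area: PW = (1/g) Σ q̄ Δp, with q in kg/kg and Δp in Pa (1 kg/m² of water = 1 mm).
Layer 100.5–84 kPa: Δp = 165 hPa = 16500 Pa, q̄ = 0.0092 kg/kg → 0.0092 × 16500 / 9.8 = 15.49 mm
Layer 84–79 kPa: Δp = 50 hPa = 5000 Pa, q̄ = 0.0063 kg/kg → 0.0063 × 5000 / 9.8 = 3.21 mm
Layer 79–71 kPa: Δp = 80 hPa = 8000 Pa, q̄ = 0.0048 kg/kg → 0.0048 × 8000 / 9.8 = 3.92 mm
Layer 71–56 kPa: Δp = 150 hPa = 15000 Pa, q̄ = 0.0036 kg/kg → 0.0036 × 15000 / 9.8 = 5.51 mm
Layer 56–35 kPa: Δp = 210 hPa = 21000 Pa, q̄ = 0.002 kg/kg → 0.002 × 21000 / 9.8 = 4.29 mm
PW = 15.49 + 3.21 + 3.92 + 5.51 + 4.29 = 32.42 ≈ 32.4 mm.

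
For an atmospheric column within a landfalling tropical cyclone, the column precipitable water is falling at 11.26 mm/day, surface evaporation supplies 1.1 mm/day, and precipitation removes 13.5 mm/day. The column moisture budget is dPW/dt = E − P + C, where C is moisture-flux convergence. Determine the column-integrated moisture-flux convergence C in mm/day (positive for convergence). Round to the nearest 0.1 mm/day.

dPW/dt = -11.26 mm/day.
C = dPW/dt − E + P = (-11.26) − 1.1 + 13.5 = 1.1 mm/day.

C ≈ 1.1 mm/day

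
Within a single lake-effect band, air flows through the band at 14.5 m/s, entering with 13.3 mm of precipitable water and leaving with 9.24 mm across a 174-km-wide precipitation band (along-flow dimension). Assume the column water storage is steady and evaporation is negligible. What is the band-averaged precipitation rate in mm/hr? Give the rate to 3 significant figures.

Column moisture flux per unit crosswind length is F = V × PW.
Inflow: F_in = 14.5 × 13.3 = 192.85 mm·m/s
Outflow: F_out = 14.5 × 9.24 = 133.98 mm·m/s
Steady-state rate R = (F_in − F_out)/L = (192.85 − 133.98) / 174000 m = 3.383e-04 mm/s.
R = 3.383e-04 × 3600 = 1.22 mm/hr.

R ≈ 1.22 mm/hr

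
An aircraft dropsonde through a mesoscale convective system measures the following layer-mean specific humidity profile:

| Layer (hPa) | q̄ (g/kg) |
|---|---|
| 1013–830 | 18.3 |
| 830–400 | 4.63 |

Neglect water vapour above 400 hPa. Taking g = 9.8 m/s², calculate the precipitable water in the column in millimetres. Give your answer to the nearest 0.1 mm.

PW ≈ 54.5 mm

Precipitable water is the column-integrated vapour mass per unit area: PW = (1/g) Σ q̄ Δp, with q in kg/kg and Δp in Pa (1 kg/m² of water = 1 mm).
Layer 1013–830 hPa: Δp = 183 hPa = 18300 Pa, q̄ = 0.0183 kg/kg → 0.0183 × 18300 / 9.8 = 34.17 mm
Layer 830–400 hPa: Δp = 430 hPa = 43000 Pa, q̄ = 0.00463 kg/kg → 0.00463 × 43000 / 9.8 = 20.32 mm
PW = 34.17 + 20.32 = 54.49 ≈ 54.5 mm.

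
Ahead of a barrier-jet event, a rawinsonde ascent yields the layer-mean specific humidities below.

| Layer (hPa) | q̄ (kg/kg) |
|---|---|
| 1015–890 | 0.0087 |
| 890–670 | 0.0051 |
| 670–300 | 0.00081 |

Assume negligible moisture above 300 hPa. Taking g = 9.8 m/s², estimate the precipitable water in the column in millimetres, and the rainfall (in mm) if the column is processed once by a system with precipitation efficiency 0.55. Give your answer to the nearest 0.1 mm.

Precipitable water is the column-integrated vapour mass per unit area: PW = (1/g) Σ q̄ Δp, with q in kg/kg and Δp in Pa (1 kg/m² of water = 1 mm).
Layer 1015–890 hPa: Δp = 125 hPa = 12500 Pa, q̄ = 0.0087 kg/kg → 0.0087 × 12500 / 9.8 = 11.10 mm
Layer 890–670 hPa: Δp = 220 hPa = 22000 Pa, q̄ = 0.0051 kg/kg → 0.0051 × 22000 / 9.8 = 11.45 mm
Layer 670–300 hPa: Δp = 370 hPa = 37000 Pa, q̄ = 0.00081 kg/kg → 0.00081 × 37000 / 9.8 = 3.06 mm
PW = 11.10 + 11.45 + 3.06 = 25.61 ≈ 25.6 mm.
Rainfall = ε × PW = 0.55 × 25.6 = 14.1 mm.

PW ≈ 25.6 mm; rainfall ≈ 14.1 mm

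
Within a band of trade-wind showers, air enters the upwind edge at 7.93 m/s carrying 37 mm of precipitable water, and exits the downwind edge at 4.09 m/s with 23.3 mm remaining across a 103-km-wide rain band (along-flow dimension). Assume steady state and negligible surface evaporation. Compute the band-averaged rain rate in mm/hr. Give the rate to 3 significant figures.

Column moisture flux per unit crosswind length is F = V × PW.
Inflow: F_in = 7.93 × 37 = 293.41 mm·m/s
Outflow: F_out = 4.09 × 23.3 = 95.297 mm·m/s
Steady-state rate R = (F_in − F_out)/L = (293.41 − 95.297) / 103000 m = 1.923e-03 mm/s.
R = 1.923e-03 × 3600 = 6.92 mm/hr.

R ≈ 6.92 mm/hr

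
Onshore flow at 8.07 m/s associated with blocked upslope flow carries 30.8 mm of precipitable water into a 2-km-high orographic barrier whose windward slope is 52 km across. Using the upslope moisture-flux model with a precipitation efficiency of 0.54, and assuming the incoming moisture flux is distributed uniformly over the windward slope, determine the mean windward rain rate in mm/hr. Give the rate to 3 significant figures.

R ≈ 9.29 mm/hr

Incoming column moisture flux per unit ridge length: F = V × PW = 8.07 × 30.8 = 248.556 mm·m/s.
Spread over the 52 km slope with efficiency ε = 0.54: R = ε·F/W = 0.54 × 248.556 / 52000 m = 2.581e-03 mm/s.
R = 2.581e-03 × 3600 = 9.29 mm/hr.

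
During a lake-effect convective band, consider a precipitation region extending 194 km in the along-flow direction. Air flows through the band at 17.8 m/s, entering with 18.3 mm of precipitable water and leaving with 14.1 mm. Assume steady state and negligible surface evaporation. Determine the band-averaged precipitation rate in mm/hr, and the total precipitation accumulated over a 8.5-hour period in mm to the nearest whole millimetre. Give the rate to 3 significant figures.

R ≈ 1.39 mm/hr; total ≈ 12 mm

Column moisture flux per unit crosswind length is F = V × PW.
Inflow: F_in = 17.8 × 18.3 = 325.74 mm·m/s
Outflow: F_out = 17.8 × 14.1 = 250.98 mm·m/s
Steady-state rate R = (F_in − F_out)/L = (325.74 − 250.98) / 194000 m = 3.854e-04 mm/s.
R = 3.854e-04 × 3600 = 1.39 mm/hr.
Over 8.5 h: total = 1.39 × 8.5 = 11.815 ≈ 12 mm.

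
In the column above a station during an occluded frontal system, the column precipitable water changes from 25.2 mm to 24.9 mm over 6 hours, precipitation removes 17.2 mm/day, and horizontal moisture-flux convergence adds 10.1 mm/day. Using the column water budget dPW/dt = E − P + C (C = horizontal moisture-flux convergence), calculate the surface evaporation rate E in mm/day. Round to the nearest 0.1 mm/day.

dPW/dt = (24.9 − 25.2) mm / (6/24 day) = -1.200 mm/day.
E = dPW/dt + P − C = (-1.200) + 17.2 − (10.1) = 5.9 mm/day.

E ≈ 5.9 mm/day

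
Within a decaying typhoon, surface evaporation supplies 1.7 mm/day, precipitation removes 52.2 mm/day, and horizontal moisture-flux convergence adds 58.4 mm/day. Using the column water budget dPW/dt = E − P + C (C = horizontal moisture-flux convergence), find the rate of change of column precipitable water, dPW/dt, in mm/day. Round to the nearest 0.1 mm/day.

dPW/dt ≈ 7.9 mm/day

dPW/dt = E − P + C = 1.7 − 52.2 + (58.4) = 7.9 mm/day.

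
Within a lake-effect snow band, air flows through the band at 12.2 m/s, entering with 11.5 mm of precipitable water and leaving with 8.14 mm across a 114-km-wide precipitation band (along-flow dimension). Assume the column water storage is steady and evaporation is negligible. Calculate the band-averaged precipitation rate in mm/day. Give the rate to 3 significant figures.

R ≈ 31.1 mm/day

Column moisture flux per unit crosswind length is F = V × PW.
Inflow: F_in = 12.2 × 11.5 = 140.3 mm·m/s
Outflow: F_out = 12.2 × 8.14 = 99.308 mm·m/s
Steady-state rate R = (F_in − F_out)/L = (140.3 − 99.308) / 114000 m = 3.596e-04 mm/s.
R = 3.596e-04 × 3600 × 24 = 31.1 mm/day.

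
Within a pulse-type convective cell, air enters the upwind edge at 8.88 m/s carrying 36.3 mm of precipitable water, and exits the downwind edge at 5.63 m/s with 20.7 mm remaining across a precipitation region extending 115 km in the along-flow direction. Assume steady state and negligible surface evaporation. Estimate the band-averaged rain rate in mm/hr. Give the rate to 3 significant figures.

Column moisture flux per unit crosswind length is F = V × PW.
Inflow: F_in = 8.88 × 36.3 = 322.344 mm·m/s
Outflow: F_out = 5.63 × 20.7 = 116.541 mm·m/s
Steady-state rate R = (F_in − F_out)/L = (322.344 − 116.541) / 115000 m = 1.790e-03 mm/s.
R = 1.790e-03 × 3600 = 6.44 mm/hr.

R ≈ 6.44 mm/hr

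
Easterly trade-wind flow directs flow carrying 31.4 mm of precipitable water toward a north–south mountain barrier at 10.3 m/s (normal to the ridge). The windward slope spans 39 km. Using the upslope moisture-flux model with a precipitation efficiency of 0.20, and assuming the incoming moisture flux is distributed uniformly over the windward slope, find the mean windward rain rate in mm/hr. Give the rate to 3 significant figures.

R ≈ 5.97 mm/hr

Incoming column moisture flux per unit ridge length: F = V × PW = 10.3 × 31.4 = 323.42 mm·m/s.
Spread over the 39 km slope with efficiency ε = 0.20: R = ε·F/W = 0.20 × 323.42 / 39000 m = 1.659e-03 mm/s.
R = 1.659e-03 × 3600 = 5.97 mm/hr.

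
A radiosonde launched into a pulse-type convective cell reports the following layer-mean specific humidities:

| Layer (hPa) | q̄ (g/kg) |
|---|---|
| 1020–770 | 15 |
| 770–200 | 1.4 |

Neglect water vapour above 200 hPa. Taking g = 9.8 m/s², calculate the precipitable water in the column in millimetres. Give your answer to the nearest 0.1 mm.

PW ≈ 46.4 mm

Precipitable water is the column-integrated vapour mass per unit area: PW = (1/g) Σ q̄ Δp, with q in kg/kg and Δp in Pa (1 kg/m² of water = 1 mm).
Layer 1020–770 hPa: Δp = 250 hPa = 25000 Pa, q̄ = 0.015 kg/kg → 0.015 × 25000 / 9.8 = 38.27 mm
Layer 770–200 hPa: Δp = 570 hPa = 57000 Pa, q̄ = 0.0014 kg/kg → 0.0014 × 57000 / 9.8 = 8.14 mm
PW = 38.27 + 8.14 = 46.41 ≈ 46.4 mm.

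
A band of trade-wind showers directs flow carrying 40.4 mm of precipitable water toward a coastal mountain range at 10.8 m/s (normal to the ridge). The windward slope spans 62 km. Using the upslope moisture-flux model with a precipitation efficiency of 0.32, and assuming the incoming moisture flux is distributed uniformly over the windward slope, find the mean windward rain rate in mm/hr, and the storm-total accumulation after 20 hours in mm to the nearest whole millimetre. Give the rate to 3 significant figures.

Incoming column moisture flux per unit ridge length: F = V × PW = 10.8 × 40.4 = 436.32 mm·m/s.
Spread over the 62 km slope with efficiency ε = 0.32: R = ε·F/W = 0.32 × 436.32 / 62000 m = 2.252e-03 mm/s.
R = 2.252e-03 × 3600 = 8.11 mm/hr.
Over 20 h: total = 8.11 × 20 = 162.2 ≈ 162 mm.

R ≈ 8.11 mm/hr; total ≈ 162 mm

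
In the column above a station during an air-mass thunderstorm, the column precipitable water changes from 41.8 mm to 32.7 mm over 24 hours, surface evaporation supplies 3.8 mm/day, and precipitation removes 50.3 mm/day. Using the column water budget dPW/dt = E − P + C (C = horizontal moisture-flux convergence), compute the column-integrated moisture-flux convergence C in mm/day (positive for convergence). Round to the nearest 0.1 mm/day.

C ≈ 37.4 mm/day

dPW/dt = (32.7 − 41.8) mm / (24/24 day) = -9.100 mm/day.
C = dPW/dt − E + P = (-9.100) − 3.8 + 50.3 = 37.4 mm/day.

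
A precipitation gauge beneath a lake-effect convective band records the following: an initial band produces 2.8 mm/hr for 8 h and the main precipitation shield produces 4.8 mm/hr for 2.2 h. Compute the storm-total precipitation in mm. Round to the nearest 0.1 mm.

Total = Σ Rᵢ Δtᵢ = 2.8 × 8 + 4.8 × 2.2
      = 22.4 + 10.56 = 33.0 mm.

total ≈ 33.0 mm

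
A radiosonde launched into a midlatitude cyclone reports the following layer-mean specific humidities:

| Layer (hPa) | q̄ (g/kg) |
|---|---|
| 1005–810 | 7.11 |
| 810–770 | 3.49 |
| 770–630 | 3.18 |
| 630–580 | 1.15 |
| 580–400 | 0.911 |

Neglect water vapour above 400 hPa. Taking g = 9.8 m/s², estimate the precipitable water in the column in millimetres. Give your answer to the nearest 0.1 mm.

Precipitable water is the column-integrated vapour mass per unit area: PW = (1/g) Σ q̄ Δp, with q in kg/kg and Δp in Pa (1 kg/m² of water = 1 mm).
Layer 1005–810 hPa: Δp = 195 hPa = 19500 Pa, q̄ = 0.00711 kg/kg → 0.00711 × 19500 / 9.8 = 14.15 mm
Layer 810–770 hPa: Δp = 40 hPa = 4000 Pa, q̄ = 0.00349 kg/kg → 0.00349 × 4000 / 9.8 = 1.42 mm
Layer 770–630 hPa: Δp = 140 hPa = 14000 Pa, q̄ = 0.00318 kg/kg → 0.00318 × 14000 / 9.8 = 4.54 mm
Layer 630–580 hPa: Δp = 50 hPa = 5000 Pa, q̄ = 0.00115 kg/kg → 0.00115 × 5000 / 9.8 = 0.59 mm
Layer 580–400 hPa: Δp = 180 hPa = 18000 Pa, q̄ = 0.000911 kg/kg → 0.000911 × 18000 / 9.8 = 1.67 mm
PW = 14.15 + 1.42 + 4.54 + 0.59 + 1.67 = 22.37 ≈ 22.4 mm.

PW ≈ 22.4 mm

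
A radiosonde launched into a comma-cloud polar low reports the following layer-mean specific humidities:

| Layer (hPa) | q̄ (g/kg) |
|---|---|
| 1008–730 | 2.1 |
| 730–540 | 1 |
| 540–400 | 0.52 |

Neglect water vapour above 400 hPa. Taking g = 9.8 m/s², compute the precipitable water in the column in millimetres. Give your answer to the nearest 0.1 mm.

Precipitable water is the column-integrated vapour mass per unit area: PW = (1/g) Σ q̄ Δp, with q in kg/kg and Δp in Pa (1 kg/m² of water = 1 mm).
Layer 1008–730 hPa: Δp = 278 hPa = 27800 Pa, q̄ = 0.0021 kg/kg → 0.0021 × 27800 / 9.8 = 5.96 mm
Layer 730–540 hPa: Δp = 190 hPa = 19000 Pa, q̄ = 0.001 kg/kg → 0.001 × 19000 / 9.8 = 1.94 mm
Layer 540–400 hPa: Δp = 140 hPa = 14000 Pa, q̄ = 0.00052 kg/kg → 0.00052 × 14000 / 9.8 = 0.74 mm
PW = 5.96 + 1.94 + 0.74 = 8.64 ≈ 8.6 mm.

PW ≈ 8.6 mm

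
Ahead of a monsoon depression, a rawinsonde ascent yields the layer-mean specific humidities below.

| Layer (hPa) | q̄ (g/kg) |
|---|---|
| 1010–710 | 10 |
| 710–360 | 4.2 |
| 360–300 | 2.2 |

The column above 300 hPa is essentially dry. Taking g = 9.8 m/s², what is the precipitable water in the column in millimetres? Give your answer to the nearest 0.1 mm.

PW ≈ 47.0 mm

Precipitable water is the column-integrated vapour mass per unit area: PW = (1/g) Σ q̄ Δp, with q in kg/kg and Δp in Pa (1 kg/m² of water = 1 mm).
Layer 1010–710 hPa: Δp = 300 hPa = 30000 Pa, q̄ = 0.01 kg/kg → 0.01 × 30000 / 9.8 = 30.61 mm
Layer 710–360 hPa: Δp = 350 hPa = 35000 Pa, q̄ = 0.0042 kg/kg → 0.0042 × 35000 / 9.8 = 15.00 mm
Layer 360–300 hPa: Δp = 60 hPa = 6000 Pa, q̄ = 0.0022 kg/kg → 0.0022 × 6000 / 9.8 = 1.35 mm
PW = 30.61 + 15.00 + 1.35 = 46.96 ≈ 47.0 mm.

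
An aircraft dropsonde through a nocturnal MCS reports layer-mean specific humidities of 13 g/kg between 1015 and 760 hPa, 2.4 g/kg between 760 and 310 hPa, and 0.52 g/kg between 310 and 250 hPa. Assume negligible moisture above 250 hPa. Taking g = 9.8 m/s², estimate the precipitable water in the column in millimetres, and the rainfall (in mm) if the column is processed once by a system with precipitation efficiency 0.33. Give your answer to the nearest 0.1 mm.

Precipitable water is the column-integrated vapour mass per unit area: PW = (1/g) Σ q̄ Δp, with q in kg/kg and Δp in Pa (1 kg/m² of water = 1 mm).
Layer 1015–760 hPa: Δp = 255 hPa = 25500 Pa, q̄ = 0.013 kg/kg → 0.013 × 25500 / 9.8 = 33.83 mm
Layer 760–310 hPa: Δp = 450 hPa = 45000 Pa, q̄ = 0.0024 kg/kg → 0.0024 × 45000 / 9.8 = 11.02 mm
Layer 310–250 hPa: Δp = 60 hPa = 6000 Pa, q̄ = 0.00052 kg/kg → 0.00052 × 6000 / 9.8 = 0.32 mm
PW = 33.83 + 11.02 + 0.32 = 45.17 ≈ 45.2 mm.
Rainfall = ε × PW = 0.33 × 45.2 = 14.9 mm.

PW ≈ 45.2 mm; rainfall ≈ 14.9 mm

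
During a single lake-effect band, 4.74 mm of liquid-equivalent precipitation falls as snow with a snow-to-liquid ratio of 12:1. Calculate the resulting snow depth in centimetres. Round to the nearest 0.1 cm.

Snow depth = liquid × ratio = 4.74 mm × 12 = 56.88 mm = 5.7 cm.

snow depth ≈ 5.7 cm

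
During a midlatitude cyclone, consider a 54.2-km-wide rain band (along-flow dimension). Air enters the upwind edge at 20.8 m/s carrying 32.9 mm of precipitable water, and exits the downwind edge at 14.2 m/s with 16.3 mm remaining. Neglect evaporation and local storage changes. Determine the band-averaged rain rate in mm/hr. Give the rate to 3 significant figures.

R ≈ 30.1 mm/hr

Column moisture flux per unit crosswind length is F = V × PW.
Inflow: F_in = 20.8 × 32.9 = 684.32 mm·m/s
Outflow: F_out = 14.2 × 16.3 = 231.46 mm·m/s
Steady-state rate R = (F_in − F_out)/L = (684.32 − 231.46) / 54200 m = 8.355e-03 mm/s.
R = 8.355e-03 × 3600 = 30.1 mm/hr.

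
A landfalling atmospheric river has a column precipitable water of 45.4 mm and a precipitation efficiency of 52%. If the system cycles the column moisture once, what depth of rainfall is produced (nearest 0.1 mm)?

Rainfall = ε × PW = 0.52 × 45.4 = 23.6 mm.

rainfall ≈ 23.6 mm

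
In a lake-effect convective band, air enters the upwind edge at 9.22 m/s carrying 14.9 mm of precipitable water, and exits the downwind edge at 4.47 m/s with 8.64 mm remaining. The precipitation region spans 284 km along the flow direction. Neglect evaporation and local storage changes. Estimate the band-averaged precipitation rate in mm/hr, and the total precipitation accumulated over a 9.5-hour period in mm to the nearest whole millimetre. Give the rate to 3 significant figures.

R ≈ 1.25 mm/hr; total ≈ 12 mm

Column moisture flux per unit crosswind length is F = V × PW.
Inflow: F_in = 9.22 × 14.9 = 137.378 mm·m/s
Outflow: F_out = 4.47 × 8.64 = 38.6208 mm·m/s
Steady-state rate R = (F_in − F_out)/L = (137.378 − 38.6208) / 284000 m = 3.477e-04 mm/s.
R = 3.477e-04 × 3600 = 1.25 mm/hr.
Over 9.5 h: total = 1.25 × 9.5 = 11.875 ≈ 12 mm.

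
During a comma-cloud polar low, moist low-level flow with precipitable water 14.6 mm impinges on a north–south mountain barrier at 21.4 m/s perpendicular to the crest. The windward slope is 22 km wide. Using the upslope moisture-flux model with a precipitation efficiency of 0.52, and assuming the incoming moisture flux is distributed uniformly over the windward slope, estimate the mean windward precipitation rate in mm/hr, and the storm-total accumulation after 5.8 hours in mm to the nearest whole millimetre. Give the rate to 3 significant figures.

R ≈ 26.6 mm/hr; total ≈ 154 mm

Incoming column moisture flux per unit ridge length: F = V × PW = 21.4 × 14.6 = 312.44 mm·m/s.
Spread over the 22 km slope with efficiency ε = 0.52: R = ε·F/W = 0.52 × 312.44 / 22000 m = 7.385e-03 mm/s.
R = 7.385e-03 × 3600 = 26.6 mm/hr.
Over 5.8 h: total = 26.6 × 5.8 = 154.28 ≈ 154 mm.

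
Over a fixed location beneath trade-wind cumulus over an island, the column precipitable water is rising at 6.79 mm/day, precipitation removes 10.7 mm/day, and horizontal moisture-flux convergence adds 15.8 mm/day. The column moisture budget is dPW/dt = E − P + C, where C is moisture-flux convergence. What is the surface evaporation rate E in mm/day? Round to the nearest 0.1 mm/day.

dPW/dt = +6.79 mm/day.
E = dPW/dt + P − C = (+6.79) + 10.7 − (15.8) = 1.7 mm/day.

E ≈ 1.7 mm/day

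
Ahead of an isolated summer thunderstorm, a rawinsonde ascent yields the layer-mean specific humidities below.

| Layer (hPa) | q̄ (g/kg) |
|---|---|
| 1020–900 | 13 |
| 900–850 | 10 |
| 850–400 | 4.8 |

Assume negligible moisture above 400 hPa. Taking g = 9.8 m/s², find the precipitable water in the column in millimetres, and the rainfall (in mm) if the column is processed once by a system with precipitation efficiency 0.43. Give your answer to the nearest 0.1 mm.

PW ≈ 43.1 mm; rainfall ≈ 18.5 mm

Precipitable water is the column-integrated vapour mass per unit area: PW = (1/g) Σ q̄ Δp, with q in kg/kg and Δp in Pa (1 kg/m² of water = 1 mm).
Layer 1020–900 hPa: Δp = 120 hPa = 12000 Pa, q̄ = 0.013 kg/kg → 0.013 × 12000 / 9.8 = 15.92 mm
Layer 900–850 hPa: Δp = 50 hPa = 5000 Pa, q̄ = 0.01 kg/kg → 0.01 × 5000 / 9.8 = 5.10 mm
Layer 850–400 hPa: Δp = 450 hPa = 45000 Pa, q̄ = 0.0048 kg/kg → 0.0048 × 45000 / 9.8 = 22.04 mm
PW = 15.92 + 5.10 + 22.04 = 43.06 ≈ 43.1 mm.
Rainfall = ε × PW = 0.43 × 43.1 = 18.5 mm.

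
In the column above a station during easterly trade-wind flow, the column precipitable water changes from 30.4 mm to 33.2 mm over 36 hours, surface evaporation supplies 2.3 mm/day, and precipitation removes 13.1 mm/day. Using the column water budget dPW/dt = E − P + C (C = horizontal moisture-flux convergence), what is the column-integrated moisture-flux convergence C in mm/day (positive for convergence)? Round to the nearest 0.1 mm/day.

C ≈ 12.7 mm/day

dPW/dt = (33.2 − 30.4) mm / (36/24 day) = +1.867 mm/day.
C = dPW/dt − E + P = (+1.867) − 2.3 + 13.1 = 12.7 mm/day.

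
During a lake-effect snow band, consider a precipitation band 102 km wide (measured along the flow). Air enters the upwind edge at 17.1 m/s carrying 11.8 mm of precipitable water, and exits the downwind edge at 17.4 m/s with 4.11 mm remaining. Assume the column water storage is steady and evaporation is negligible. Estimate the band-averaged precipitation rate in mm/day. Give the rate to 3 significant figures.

R ≈ 110 mm/day

Column moisture flux per unit crosswind length is F = V × PW.
Inflow: F_in = 17.1 × 11.8 = 201.78 mm·m/s
Outflow: F_out = 17.4 × 4.11 = 71.514 mm·m/s
Steady-state rate R = (F_in − F_out)/L = (201.78 − 71.514) / 102000 m = 1.277e-03 mm/s.
R = 1.277e-03 × 3600 × 24 = 110 mm/day.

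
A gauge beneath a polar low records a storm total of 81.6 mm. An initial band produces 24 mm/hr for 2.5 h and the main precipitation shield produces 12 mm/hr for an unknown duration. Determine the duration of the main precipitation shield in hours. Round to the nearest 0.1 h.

Known phases: 24 × 2.5 = 60 mm.
Remaining depth = 81.6 − 60 = 21.6 mm.
Duration = 21.6 / 12 = 1.8 h.

duration ≈ 1.8 h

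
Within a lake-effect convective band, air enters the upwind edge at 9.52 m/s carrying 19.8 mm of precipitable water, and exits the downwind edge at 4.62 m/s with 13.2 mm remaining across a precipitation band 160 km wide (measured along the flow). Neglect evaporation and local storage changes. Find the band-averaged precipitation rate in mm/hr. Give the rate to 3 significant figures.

Column moisture flux per unit crosswind length is F = V × PW.
Inflow: F_in = 9.52 × 19.8 = 188.496 mm·m/s
Outflow: F_out = 4.62 × 13.2 = 60.984 mm·m/s
Steady-state rate R = (F_in − F_out)/L = (188.496 − 60.984) / 160000 m = 7.970e-04 mm/s.
R = 7.970e-04 × 3600 = 2.87 mm/hr.

R ≈ 2.87 mm/hr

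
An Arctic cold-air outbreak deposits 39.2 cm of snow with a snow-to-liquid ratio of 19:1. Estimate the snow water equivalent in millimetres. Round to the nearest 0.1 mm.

SWE = snow depth / ratio = 39.2 cm / 19 = 2.063 cm = 20.6 mm.

SWE ≈ 20.6 mm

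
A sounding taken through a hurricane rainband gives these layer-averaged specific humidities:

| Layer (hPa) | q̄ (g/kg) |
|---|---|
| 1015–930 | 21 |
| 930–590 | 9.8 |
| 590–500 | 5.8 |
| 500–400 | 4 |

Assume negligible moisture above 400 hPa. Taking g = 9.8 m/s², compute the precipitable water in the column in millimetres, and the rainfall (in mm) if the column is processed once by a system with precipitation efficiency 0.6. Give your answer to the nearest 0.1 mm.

Precipitable water is the column-integrated vapour mass per unit area: PW = (1/g) Σ q̄ Δp, with q in kg/kg and Δp in Pa (1 kg/m² of water = 1 mm).
Layer 1015–930 hPa: Δp = 85 hPa = 8500 Pa, q̄ = 0.021 kg/kg → 0.021 × 8500 / 9.8 = 18.21 mm
Layer 930–590 hPa: Δp = 340 hPa = 34000 Pa, q̄ = 0.0098 kg/kg → 0.0098 × 34000 / 9.8 = 34.00 mm
Layer 590–500 hPa: Δp = 90 hPa = 9000 Pa, q̄ = 0.0058 kg/kg → 0.0058 × 9000 / 9.8 = 5.33 mm
Layer 500–400 hPa: Δp = 100 hPa = 10000 Pa, q̄ = 0.004 kg/kg → 0.004 × 10000 / 9.8 = 4.08 mm
PW = 18.21 + 34.00 + 5.33 + 4.08 = 61.62 ≈ 61.6 mm.
Rainfall = ε × PW = 0.6 × 61.6 = 37.0 mm.

PW ≈ 61.6 mm; rainfall ≈ 37.0 mm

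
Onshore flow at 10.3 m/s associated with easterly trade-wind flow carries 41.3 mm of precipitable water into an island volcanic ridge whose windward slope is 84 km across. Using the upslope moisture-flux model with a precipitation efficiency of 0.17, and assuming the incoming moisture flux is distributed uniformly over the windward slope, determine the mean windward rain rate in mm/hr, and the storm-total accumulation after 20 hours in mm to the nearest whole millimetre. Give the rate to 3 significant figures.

Incoming column moisture flux per unit ridge length: F = V × PW = 10.3 × 41.3 = 425.39 mm·m/s.
Spread over the 84 km slope with efficiency ε = 0.17: R = ε·F/W = 0.17 × 425.39 / 84000 m = 8.609e-04 mm/s.
R = 8.609e-04 × 3600 = 3.10 mm/hr.
Over 20 h: total = 3.10 × 20 = 62 mm.

R ≈ 3.10 mm/hr; total ≈ 62 mm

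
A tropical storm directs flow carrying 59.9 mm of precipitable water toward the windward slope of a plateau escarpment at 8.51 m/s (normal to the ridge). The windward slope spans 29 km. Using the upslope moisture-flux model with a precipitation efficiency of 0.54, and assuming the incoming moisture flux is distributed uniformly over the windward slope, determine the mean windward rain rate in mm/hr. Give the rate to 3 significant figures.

Incoming column moisture flux per unit ridge length: F = V × PW = 8.51 × 59.9 = 509.749 mm·m/s.
Spread over the 29 km slope with efficiency ε = 0.54: R = ε·F/W = 0.54 × 509.749 / 29000 m = 9.492e-03 mm/s.
R = 9.492e-03 × 3600 = 34.2 mm/hr.

R ≈ 34.2 mm/hr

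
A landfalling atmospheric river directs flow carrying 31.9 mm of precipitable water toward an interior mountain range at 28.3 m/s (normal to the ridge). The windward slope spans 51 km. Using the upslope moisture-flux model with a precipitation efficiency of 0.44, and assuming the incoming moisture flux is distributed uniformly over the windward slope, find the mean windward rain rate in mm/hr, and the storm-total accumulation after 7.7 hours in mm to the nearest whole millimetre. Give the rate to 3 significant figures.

R ≈ 28.0 mm/hr; total ≈ 216 mm

Incoming column moisture flux per unit ridge length: F = V × PW = 28.3 × 31.9 = 902.77 mm·m/s.
Spread over the 51 km slope with efficiency ε = 0.44: R = ε·F/W = 0.44 × 902.77 / 51000 m = 7.789e-03 mm/s.
R = 7.789e-03 × 3600 = 28.0 mm/hr.
Over 7.7 h: total = 28.0 × 7.7 = 215.6 ≈ 216 mm.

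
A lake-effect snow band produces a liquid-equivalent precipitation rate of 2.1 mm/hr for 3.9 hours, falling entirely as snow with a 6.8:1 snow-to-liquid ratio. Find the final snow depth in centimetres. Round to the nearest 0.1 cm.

Liquid-equivalent depth = 2.1 × 3.9 = 8.19 mm.
Snow depth = 8.19 mm × 6.8 = 55.692 mm = 5.6 cm.

snow depth ≈ 5.6 cm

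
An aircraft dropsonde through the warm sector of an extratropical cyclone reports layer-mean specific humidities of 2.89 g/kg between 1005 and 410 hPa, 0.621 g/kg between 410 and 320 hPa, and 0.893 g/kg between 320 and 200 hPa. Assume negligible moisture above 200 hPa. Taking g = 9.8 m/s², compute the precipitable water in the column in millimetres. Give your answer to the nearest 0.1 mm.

PW ≈ 19.2 mm

Precipitable water is the column-integrated vapour mass per unit area: PW = (1/g) Σ q̄ Δp, with q in kg/kg and Δp in Pa (1 kg/m² of water = 1 mm).
Layer 1005–410 hPa: Δp = 595 hPa = 59500 Pa, q̄ = 0.00289 kg/kg → 0.00289 × 59500 / 9.8 = 17.55 mm
Layer 410–320 hPa: Δp = 90 hPa = 9000 Pa, q̄ = 0.000621 kg/kg → 0.000621 × 9000 / 9.8 = 0.57 mm
Layer 320–200 hPa: Δp = 120 hPa = 12000 Pa, q̄ = 0.000893 kg/kg → 0.000893 × 12000 / 9.8 = 1.09 mm
PW = 17.55 + 0.57 + 1.09 = 19.21 ≈ 19.2 mm.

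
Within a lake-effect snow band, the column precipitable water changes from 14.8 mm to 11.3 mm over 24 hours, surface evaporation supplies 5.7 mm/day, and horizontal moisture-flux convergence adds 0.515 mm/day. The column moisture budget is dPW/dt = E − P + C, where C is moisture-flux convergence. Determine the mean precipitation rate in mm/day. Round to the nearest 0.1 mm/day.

P ≈ 9.7 mm/day

dPW/dt = (11.3 − 14.8) mm / (24/24 day) = -3.500 mm/day.
P = E + C − dPW/dt = 5.7 + (0.515) − (-3.500) = 9.7 mm/day.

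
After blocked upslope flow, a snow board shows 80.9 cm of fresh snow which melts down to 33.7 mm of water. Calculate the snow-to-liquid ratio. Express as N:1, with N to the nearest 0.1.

Ratio = snow depth / SWE = 809 mm / 33.7 mm = 24.0, i.e. 24.0:1.

ratio ≈ 24.0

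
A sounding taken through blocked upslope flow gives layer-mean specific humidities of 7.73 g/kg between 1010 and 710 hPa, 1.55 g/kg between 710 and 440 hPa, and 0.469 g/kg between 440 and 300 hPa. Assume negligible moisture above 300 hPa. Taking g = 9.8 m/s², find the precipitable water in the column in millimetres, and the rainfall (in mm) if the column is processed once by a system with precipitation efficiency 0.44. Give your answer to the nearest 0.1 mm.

PW ≈ 28.6 mm; rainfall ≈ 12.6 mm

Precipitable water is the column-integrated vapour mass per unit area: PW = (1/g) Σ q̄ Δp, with q in kg/kg and Δp in Pa (1 kg/m² of water = 1 mm).
Layer 1010–710 hPa: Δp = 300 hPa = 30000 Pa, q̄ = 0.00773 kg/kg → 0.00773 × 30000 / 9.8 = 23.66 mm
Layer 710–440 hPa: Δp = 270 hPa = 27000 Pa, q̄ = 0.00155 kg/kg → 0.00155 × 27000 / 9.8 = 4.27 mm
Layer 440–300 hPa: Δp = 140 hPa = 14000 Pa, q̄ = 0.000469 kg/kg → 0.000469 × 14000 / 9.8 = 0.67 mm
PW = 23.66 + 4.27 + 0.67 = 28.60 ≈ 28.6 mm.
Rainfall = ε × PW = 0.44 × 28.6 = 12.6 mm.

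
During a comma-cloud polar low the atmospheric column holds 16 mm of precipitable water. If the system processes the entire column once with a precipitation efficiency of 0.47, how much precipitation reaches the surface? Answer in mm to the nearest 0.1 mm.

precipitation ≈ 7.5 mm

Precipitation = ε × PW = 0.47 × 16 = 7.5 mm.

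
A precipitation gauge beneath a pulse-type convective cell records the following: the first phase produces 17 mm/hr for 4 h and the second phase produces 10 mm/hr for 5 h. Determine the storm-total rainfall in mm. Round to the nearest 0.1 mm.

Total = Σ Rᵢ Δtᵢ = 17 × 4 + 10 × 5
      = 68 + 50 = 118.0 mm.

total ≈ 118.0 mm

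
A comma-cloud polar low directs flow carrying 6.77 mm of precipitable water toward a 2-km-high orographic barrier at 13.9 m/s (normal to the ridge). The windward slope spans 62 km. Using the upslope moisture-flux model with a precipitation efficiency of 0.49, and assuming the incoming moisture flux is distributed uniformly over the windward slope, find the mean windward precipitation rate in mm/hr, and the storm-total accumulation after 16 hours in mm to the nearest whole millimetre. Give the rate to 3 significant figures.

Incoming column moisture flux per unit ridge length: F = V × PW = 13.9 × 6.77 = 94.103 mm·m/s.
Spread over the 62 km slope with efficiency ε = 0.49: R = ε·F/W = 0.49 × 94.103 / 62000 m = 7.437e-04 mm/s.
R = 7.437e-04 × 3600 = 2.68 mm/hr.
Over 16 h: total = 2.68 × 16 = 42.88 ≈ 43 mm.

R ≈ 2.68 mm/hr; total ≈ 43 mm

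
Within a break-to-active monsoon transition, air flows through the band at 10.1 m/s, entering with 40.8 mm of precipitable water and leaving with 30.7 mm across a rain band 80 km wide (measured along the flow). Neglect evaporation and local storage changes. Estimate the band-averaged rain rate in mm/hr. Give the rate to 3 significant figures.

R ≈ 4.59 mm/hr

Column moisture flux per unit crosswind length is F = V × PW.
Inflow: F_in = 10.1 × 40.8 = 412.08 mm·m/s
Outflow: F_out = 10.1 × 30.7 = 310.07 mm·m/s
Steady-state rate R = (F_in − F_out)/L = (412.08 − 310.07) / 80000 m = 1.275e-03 mm/s.
R = 1.275e-03 × 3600 = 4.59 mm/hr.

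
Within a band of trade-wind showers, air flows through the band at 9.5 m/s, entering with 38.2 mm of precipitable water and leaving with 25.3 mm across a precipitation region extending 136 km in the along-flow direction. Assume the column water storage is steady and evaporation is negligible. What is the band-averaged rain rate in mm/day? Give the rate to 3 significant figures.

Column moisture flux per unit crosswind length is F = V × PW.
Inflow: F_in = 9.5 × 38.2 = 362.9 mm·m/s
Outflow: F_out = 9.5 × 25.3 = 240.35 mm·m/s
Steady-state rate R = (F_in − F_out)/L = (362.9 − 240.35) / 136000 m = 9.011e-04 mm/s.
R = 9.011e-04 × 3600 × 24 = 77.9 mm/day.

R ≈ 77.9 mm/day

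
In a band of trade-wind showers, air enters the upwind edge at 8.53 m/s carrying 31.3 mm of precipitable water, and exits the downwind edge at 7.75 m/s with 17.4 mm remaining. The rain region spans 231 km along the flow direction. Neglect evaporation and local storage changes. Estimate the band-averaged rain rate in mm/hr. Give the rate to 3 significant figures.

Column moisture flux per unit crosswind length is F = V × PW.
Inflow: F_in = 8.53 × 31.3 = 266.989 mm·m/s
Outflow: F_out = 7.75 × 17.4 = 134.85 mm·m/s
Steady-state rate R = (F_in − F_out)/L = (266.989 − 134.85) / 231000 m = 5.720e-04 mm/s.
R = 5.720e-04 × 3600 = 2.06 mm/hr.

R ≈ 2.06 mm/hr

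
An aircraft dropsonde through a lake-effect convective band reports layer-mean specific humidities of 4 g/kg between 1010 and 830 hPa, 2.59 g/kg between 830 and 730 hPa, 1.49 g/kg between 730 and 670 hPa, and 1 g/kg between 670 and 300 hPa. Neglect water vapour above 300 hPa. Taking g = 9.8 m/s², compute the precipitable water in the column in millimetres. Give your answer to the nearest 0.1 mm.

PW ≈ 14.7 mm

Precipitable water is the column-integrated vapour mass per unit area: PW = (1/g) Σ q̄ Δp, with q in kg/kg and Δp in Pa (1 kg/m² of water = 1 mm).
Layer 1010–830 hPa: Δp = 180 hPa = 18000 Pa, q̄ = 0.004 kg/kg → 0.004 × 18000 / 9.8 = 7.35 mm
Layer 830–730 hPa: Δp = 100 hPa = 10000 Pa, q̄ = 0.00259 kg/kg → 0.00259 × 10000 / 9.8 = 2.64 mm
Layer 730–670 hPa: Δp = 60 hPa = 6000 Pa, q̄ = 0.00149 kg/kg → 0.00149 × 6000 / 9.8 = 0.91 mm
Layer 670–300 hPa: Δp = 370 hPa = 37000 Pa, q̄ = 0.001 kg/kg → 0.001 × 37000 / 9.8 = 3.78 mm
PW = 7.35 + 2.64 + 0.91 + 3.78 = 14.68 ≈ 14.7 mm.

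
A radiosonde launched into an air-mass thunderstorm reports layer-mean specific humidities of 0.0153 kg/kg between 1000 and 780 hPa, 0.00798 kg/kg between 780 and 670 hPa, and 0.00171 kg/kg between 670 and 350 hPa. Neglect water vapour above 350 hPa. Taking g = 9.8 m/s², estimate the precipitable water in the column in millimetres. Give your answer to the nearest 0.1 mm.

Precipitable water is the column-integrated vapour mass per unit area: PW = (1/g) Σ q̄ Δp, with q in kg/kg and Δp in Pa (1 kg/m² of water = 1 mm).
Layer 1000–780 hPa: Δp = 220 hPa = 22000 Pa, q̄ = 0.0153 kg/kg → 0.0153 × 22000 / 9.8 = 34.35 mm
Layer 780–670 hPa: Δp = 110 hPa = 11000 Pa, q̄ = 0.00798 kg/kg → 0.00798 × 11000 / 9.8 = 8.96 mm
Layer 670–350 hPa: Δp = 320 hPa = 32000 Pa, q̄ = 0.00171 kg/kg → 0.00171 × 32000 / 9.8 = 5.58 mm
PW = 34.35 + 8.96 + 5.58 = 48.89 ≈ 48.9 mm.

PW ≈ 48.9 mm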